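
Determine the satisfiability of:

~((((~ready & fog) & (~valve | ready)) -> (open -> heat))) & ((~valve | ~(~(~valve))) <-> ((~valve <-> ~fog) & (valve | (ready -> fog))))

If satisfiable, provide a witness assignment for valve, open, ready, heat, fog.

The formula is unsatisfiable.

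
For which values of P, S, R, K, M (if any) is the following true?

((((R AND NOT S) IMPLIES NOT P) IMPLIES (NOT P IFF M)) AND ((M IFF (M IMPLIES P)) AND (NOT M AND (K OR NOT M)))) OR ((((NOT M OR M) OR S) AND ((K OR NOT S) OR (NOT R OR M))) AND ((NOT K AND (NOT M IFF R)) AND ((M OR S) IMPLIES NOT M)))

P: True, S: False, R: True, K: False, M: False

  ((((R AND NOT S) IMPLIES NOT P) IMPLIES (NOT P IFF M)) AND ((M IFF (M IMPLIES P)) AND (NOT M AND (K OR NOT M)))) OR ((((NOT M OR M) OR S) AND ((K OR NOT S) OR (NOT R OR M))) AND ((NOT K AND (NOT M IFF R)) AND ((M OR S) IMPLIES NOT M))) = True
    (((R AND NOT S) IMPLIES NOT P) IMPLIES (NOT P IFF M)) AND ((M IFF (M IMPLIES P)) AND (NOT M AND (K OR NOT M))) = False
      ((R AND NOT S) IMPLIES NOT P) IMPLIES (NOT P IFF M) = True
        (R AND NOT S) IMPLIES NOT P = False
          R AND NOT S = True
            NOT S = True
          NOT P = False
        NOT P IFF M = True
          NOT P = False
      (M IFF (M IMPLIES P)) AND (NOT M AND (K OR NOT M)) = False
        M IFF (M IMPLIES P) = False
          M IMPLIES P = True
        NOT M AND (K OR NOT M) = True
          NOT M = True
          K OR NOT M = True
            NOT M = True
    (((NOT M OR M) OR S) AND ((K OR NOT S) OR (NOT R OR M))) AND ((NOT K AND (NOT M IFF R)) AND ((M OR S) IMPLIES NOT M)) = True
      ((NOT M OR M) OR S) AND ((K OR NOT S) OR (NOT R OR M)) = True
        (NOT M OR M) OR S = True
          NOT M OR M = True
            NOT M = True
        (K OR NOT S) OR (NOT R OR M) = True
          K OR NOT S = True
            NOT S = True
          NOT R OR M = False
            NOT R = False
      (NOT K AND (NOT M IFF R)) AND ((M OR S) IMPLIES NOT M) = True
        NOT K AND (NOT M IFF R) = True
          NOT K = True
          NOT M IFF R = True
            NOT M = True
        (M OR S) IMPLIES NOT M = True
          M OR S = False
          NOT M = True
The formula evaluates to True.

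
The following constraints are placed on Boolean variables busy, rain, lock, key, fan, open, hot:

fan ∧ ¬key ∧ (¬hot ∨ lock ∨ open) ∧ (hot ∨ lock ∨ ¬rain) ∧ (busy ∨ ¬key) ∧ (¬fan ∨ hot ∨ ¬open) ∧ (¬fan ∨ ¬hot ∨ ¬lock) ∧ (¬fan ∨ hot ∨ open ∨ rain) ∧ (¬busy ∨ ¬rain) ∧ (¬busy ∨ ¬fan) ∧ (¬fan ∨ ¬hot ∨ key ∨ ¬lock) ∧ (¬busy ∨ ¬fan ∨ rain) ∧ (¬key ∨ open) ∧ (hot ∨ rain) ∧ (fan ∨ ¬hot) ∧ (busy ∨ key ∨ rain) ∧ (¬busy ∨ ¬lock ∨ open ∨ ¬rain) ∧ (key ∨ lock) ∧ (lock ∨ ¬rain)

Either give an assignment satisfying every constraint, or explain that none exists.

busy = False, rain = True, lock = True, key = False, fan = True, open = False, hot = False

Unit clause (fan) forces fan = True.
Unit clause (¬key) forces key = False.
In (¬busy ∨ ¬fan) only ¬busy is left, so busy = False.
In (busy ∨ key ∨ rain) only rain is left, so rain = True.
In (key ∨ lock) only lock is left, so lock = True.
In (¬fan ∨ ¬hot ∨ ¬lock) only ¬hot is left, so hot = False.
In (¬fan ∨ hot ∨ ¬open) only ¬open is left, so open = False.
All clauses satisfied.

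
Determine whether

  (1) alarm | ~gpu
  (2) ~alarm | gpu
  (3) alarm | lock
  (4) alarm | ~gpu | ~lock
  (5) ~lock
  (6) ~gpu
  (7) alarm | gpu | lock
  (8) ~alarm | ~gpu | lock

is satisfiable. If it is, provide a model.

Case gpu = True:
  Clause (~gpu) is falsified — contradiction.
Case gpu = False:
  (~alarm | gpu) forces alarm = False.
  (alarm | lock) forces lock = True.
  Clause (~lock) is falsified — contradiction.
Both cases fail, so the formula is unsatisfiable.

The formula is unsatisfiable.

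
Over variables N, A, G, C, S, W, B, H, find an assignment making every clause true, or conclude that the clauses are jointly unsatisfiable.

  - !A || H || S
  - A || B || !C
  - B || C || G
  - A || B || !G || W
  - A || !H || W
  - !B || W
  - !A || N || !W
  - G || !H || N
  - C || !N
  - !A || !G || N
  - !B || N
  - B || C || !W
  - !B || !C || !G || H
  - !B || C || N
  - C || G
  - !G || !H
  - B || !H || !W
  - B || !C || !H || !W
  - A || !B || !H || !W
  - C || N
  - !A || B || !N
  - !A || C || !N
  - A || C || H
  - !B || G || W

Set N = True.
  then (C || !N) forces C = True.
Set A = True.
  then (!A || B || !N) forces B = True.
  then (!B || W) forces W = True.
Try G = True:
  (!B || !C || !G || H) forces H = True.
  clause (!G || !H) is falsified — backtrack.
So G = False.
Set S = False.
  then (!A || H || S) forces H = True.
All clauses satisfied.

N = True; A = True; G = False; C = True; S = False; W = True; B = True; H = True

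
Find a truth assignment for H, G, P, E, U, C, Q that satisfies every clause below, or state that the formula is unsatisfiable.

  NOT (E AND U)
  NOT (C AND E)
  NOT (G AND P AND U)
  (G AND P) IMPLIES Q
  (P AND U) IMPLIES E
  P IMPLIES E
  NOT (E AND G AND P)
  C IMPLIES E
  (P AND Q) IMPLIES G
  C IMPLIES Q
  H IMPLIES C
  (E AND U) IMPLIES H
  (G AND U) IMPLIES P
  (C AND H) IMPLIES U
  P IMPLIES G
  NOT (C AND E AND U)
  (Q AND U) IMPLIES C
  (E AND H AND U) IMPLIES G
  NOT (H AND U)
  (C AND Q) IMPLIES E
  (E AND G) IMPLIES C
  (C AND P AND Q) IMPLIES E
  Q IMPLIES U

H = False, G = False, P = False, E = True, U = False, C = False, Q = False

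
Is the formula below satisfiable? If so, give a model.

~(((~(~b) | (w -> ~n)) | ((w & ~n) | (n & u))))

w = True, u = False, b = False, n = True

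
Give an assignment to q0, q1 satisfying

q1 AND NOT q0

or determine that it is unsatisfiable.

q0=F; q1=T

  NOT q0 = True
Both conjuncts True, so the formula holds.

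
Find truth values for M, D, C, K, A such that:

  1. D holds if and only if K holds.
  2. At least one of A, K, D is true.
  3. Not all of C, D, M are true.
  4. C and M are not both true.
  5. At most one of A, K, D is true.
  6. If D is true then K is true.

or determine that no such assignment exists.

M = True; D = False; C = False; K = False; A = True

  (1) D=F, K=F — same ✓
  (2) {A, K, D}: 1 true — at least one ✓
  (3) {C, D, M}: 1/3 true — not all ✓
  (4) C=F, M=T — not both ✓
  (5) {A, K, D}: 1 true — at most one ✓
  (6) D=F ⇒ K: vacuous ✓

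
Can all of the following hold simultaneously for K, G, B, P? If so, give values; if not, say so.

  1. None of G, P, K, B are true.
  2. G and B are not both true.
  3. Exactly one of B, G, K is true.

UNSATISFIABLE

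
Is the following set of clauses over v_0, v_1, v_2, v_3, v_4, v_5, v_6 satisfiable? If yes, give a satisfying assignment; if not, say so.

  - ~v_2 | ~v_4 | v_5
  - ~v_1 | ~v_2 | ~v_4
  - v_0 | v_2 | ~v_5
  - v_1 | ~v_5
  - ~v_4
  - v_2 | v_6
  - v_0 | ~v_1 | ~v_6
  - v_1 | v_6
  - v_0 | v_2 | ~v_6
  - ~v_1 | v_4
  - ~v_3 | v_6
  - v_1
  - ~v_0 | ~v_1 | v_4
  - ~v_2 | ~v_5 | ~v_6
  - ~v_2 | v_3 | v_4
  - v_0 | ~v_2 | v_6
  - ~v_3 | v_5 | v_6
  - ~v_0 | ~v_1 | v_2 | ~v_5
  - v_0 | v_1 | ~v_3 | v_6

The formula is unsatisfiable.

Case v_1 = True:
  (~v_4) forces v_4 = False.
  Clause (~v_1 | v_4) is falsified — contradiction.
Case v_1 = False:
  Clause (v_1) is falsified — contradiction.
Both cases fail, so the formula is unsatisfiable.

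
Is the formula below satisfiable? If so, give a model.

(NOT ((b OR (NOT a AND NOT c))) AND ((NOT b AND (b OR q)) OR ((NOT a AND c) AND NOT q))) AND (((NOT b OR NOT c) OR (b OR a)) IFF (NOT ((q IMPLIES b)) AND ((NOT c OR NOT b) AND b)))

The conjunct ((NOT b OR NOT c) OR (b OR a)) IFF (NOT ((q IMPLIES b)) AND ((NOT c OR NOT b) AND b)) is unsatisfiable on its own:
  b = True: this becomes (NOT c OR True) IFF (False AND NOT c) = False.
  b = False: this becomes (True OR a) IFF (NOT (NOT q) AND False) = False.
So the whole conjunction is unsatisfiable.

Unsatisfiable — no assignment works.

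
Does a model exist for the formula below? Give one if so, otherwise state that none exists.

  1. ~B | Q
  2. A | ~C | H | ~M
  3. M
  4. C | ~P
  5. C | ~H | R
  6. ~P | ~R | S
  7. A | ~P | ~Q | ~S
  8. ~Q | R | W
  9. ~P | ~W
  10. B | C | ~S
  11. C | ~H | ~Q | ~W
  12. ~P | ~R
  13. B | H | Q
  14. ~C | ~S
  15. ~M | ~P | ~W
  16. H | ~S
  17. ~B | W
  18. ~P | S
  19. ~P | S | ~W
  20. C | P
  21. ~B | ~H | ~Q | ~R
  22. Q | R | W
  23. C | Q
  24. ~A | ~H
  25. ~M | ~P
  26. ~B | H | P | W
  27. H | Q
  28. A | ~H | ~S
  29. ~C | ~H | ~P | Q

Unit clause (M) forces M = True.
In (~M | ~P) only ~P is left, so P = False.
In (C | P) only C is left, so C = True.
In (~C | ~S) only ~S is left, so S = False.
Set A = True.
  then (~A | ~H) forces H = False.
  then (H | Q) forces Q = True.
Set R = True.
Set B = True.
  then (~B | W) forces W = True.
All clauses satisfied.

A = True, R = True, H = False, S = False, P = False, B = True, W = True, C = True, M = True, Q = True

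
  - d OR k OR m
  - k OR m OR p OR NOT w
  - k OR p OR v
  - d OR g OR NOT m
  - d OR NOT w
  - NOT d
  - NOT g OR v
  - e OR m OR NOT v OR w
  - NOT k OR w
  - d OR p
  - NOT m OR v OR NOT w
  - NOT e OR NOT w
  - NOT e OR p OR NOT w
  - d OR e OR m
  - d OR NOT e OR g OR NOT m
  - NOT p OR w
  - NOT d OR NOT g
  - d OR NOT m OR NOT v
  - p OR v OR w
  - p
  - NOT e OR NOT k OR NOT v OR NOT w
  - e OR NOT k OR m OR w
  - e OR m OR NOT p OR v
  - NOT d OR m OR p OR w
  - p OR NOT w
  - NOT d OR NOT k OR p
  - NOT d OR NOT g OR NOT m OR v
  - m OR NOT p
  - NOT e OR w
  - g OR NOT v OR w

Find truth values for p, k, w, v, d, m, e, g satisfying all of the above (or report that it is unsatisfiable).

No satisfying assignment exists.

Case p = True:
  (NOT d) forces d = False.
  (d OR NOT w) forces w = False.
  Clause (NOT p OR w) is falsified — contradiction.
Case p = False:
  Clause (p) is falsified — contradiction.
Both cases fail, so the formula is unsatisfiable.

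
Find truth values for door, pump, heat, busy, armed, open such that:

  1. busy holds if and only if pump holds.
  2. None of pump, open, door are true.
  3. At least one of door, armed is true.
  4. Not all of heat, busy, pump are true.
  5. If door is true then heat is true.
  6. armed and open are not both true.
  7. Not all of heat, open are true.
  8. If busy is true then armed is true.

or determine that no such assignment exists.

door: False; pump: False; heat: False; busy: False; armed: True; open: False

  (1) busy=F, pump=F — same ✓
  (2) {pump, open, door}: 0 true — none ✓
  (3) {door, armed}: 1 true — at least one ✓
  (4) {heat, busy, pump}: 0/3 true — not all ✓
  (5) door=F ⇒ heat: vacuous ✓
  (6) armed=T, open=F — not both ✓
  (7) {heat, open}: 0/2 true — not all ✓
  (8) busy=F ⇒ armed: vacuous ✓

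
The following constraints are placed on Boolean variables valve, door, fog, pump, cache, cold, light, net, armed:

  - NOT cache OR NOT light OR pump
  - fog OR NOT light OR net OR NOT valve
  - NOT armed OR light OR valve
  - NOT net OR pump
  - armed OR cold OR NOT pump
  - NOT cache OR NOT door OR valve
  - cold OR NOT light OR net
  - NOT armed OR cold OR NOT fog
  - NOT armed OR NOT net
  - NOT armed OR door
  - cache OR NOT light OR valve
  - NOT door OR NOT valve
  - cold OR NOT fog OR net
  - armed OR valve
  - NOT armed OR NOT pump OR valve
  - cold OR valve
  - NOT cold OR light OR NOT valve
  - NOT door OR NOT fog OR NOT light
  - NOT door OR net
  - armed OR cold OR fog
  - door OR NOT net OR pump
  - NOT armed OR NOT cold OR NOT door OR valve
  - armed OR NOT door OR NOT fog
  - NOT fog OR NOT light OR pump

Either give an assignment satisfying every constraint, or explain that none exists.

valve = True, door = False, fog = True, pump = True, cache = False, cold = True, light = True, net = False, armed = False

Set valve = True.
  then (NOT door OR NOT valve) forces door = False.
  then (NOT armed OR door) forces armed = False.
Set fog = True.
Set pump = True.
  then (armed OR cold OR NOT pump) forces cold = True.
  then (NOT cold OR light OR NOT valve) forces light = True.
Set cache = False.
Set net = False.
All clauses satisfied.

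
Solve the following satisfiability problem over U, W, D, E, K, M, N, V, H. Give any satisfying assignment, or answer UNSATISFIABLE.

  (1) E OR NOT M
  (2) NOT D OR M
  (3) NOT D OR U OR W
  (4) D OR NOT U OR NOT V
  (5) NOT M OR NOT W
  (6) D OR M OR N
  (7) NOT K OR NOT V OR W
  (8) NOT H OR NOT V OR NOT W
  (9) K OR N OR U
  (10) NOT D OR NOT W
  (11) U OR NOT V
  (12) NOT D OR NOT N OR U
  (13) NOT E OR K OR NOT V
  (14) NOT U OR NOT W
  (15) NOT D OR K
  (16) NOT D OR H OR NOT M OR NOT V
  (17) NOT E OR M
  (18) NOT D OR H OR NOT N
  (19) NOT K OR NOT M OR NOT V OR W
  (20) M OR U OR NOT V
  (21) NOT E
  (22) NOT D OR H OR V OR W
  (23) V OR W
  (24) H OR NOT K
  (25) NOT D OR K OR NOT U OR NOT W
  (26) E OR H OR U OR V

Unit clause (NOT E) forces E = False.
In (E OR NOT M) only NOT M is left, so M = False.
In (NOT D OR M) only NOT D is left, so D = False.
In (D OR M OR N) only N is left, so N = True.
Try U = True:
  (D OR NOT U OR NOT V) forces V = False.
  (NOT U OR NOT W) forces W = False.
  clause (V OR W) is falsified — backtrack.
So U = False.
  then (U OR NOT V) forces V = False.
  then (V OR W) forces W = True.
  then (E OR H OR U OR V) forces H = True.
Set K = True.
All clauses satisfied.

U=F, W=T, D=F, E=F, K=T, M=F, N=T, V=F, H=T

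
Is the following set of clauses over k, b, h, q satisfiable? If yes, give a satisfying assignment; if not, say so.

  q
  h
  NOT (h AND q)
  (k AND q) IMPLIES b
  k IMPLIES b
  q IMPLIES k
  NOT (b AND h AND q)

Case h = True:
  (q) forces q = True.
  Clause (NOT h OR NOT q) is falsified — contradiction.
Case h = False:
  Clause (h) is falsified — contradiction.
Both cases fail, so the formula is unsatisfiable.

The formula is unsatisfiable.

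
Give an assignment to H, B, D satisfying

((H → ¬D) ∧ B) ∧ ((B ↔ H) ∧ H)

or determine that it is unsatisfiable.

H = True, B = True, D = False

  (H → ¬D) ∧ B = True
    H → ¬D = True
      ¬D = True
  (B ↔ H) ∧ H = True
    B ↔ H = True
Both conjuncts True, so the formula holds.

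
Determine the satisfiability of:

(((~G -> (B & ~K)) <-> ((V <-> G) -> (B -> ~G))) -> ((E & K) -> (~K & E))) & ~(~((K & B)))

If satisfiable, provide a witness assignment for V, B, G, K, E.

V = False, B = True, G = False, K = True, E = False

  ((~G -> (B & ~K)) <-> ((V <-> G) -> (B -> ~G))) -> ((E & K) -> (~K & E)) = True
    (~G -> (B & ~K)) <-> ((V <-> G) -> (B -> ~G)) = False
      ~G -> (B & ~K) = False
        ~G = True
        B & ~K = False
          ~K = False
      (V <-> G) -> (B -> ~G) = True
        V <-> G = True
        B -> ~G = True
          ~G = True
    (E & K) -> (~K & E) = True
      E & K = False
      ~K & E = False
        ~K = False
  ~(~((K & B))) = True
    ~((K & B)) = False
      K & B = True
Both conjuncts True, so the formula holds.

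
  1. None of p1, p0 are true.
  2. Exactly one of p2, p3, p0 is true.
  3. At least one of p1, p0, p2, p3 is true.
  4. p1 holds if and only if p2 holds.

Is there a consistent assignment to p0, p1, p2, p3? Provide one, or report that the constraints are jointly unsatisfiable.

p0 = False, p1 = False, p2 = False, p3 = True

  (1) {p1, p0}: 0 true — none ✓
  (2) {p2, p3, p0}: 1 true — exactly one ✓
  (3) {p1, p0, p2, p3}: 1 true — at least one ✓
  (4) p1=F, p2=F — same ✓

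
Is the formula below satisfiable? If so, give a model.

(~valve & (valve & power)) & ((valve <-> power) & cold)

Case valve = True: the conjunct ~valve is False.
Case valve = False: the conjunct valve is False.
Both cases fail — unsatisfiable.

Unsatisfiable — no assignment works.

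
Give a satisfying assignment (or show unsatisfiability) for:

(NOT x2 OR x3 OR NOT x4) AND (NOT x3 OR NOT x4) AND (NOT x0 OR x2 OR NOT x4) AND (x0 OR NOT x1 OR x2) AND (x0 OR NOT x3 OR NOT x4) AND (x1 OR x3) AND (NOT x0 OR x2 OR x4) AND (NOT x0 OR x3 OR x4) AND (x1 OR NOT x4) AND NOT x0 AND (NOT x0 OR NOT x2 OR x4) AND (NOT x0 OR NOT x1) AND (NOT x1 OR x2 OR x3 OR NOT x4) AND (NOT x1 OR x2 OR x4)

x0=F, x1=T, x2=T, x3=F, x4=F

Unit clause (NOT x0) forces x0 = False.
Set x1 = True.
  then (x0 OR NOT x1 OR x2) forces x2 = True.
Set x3 = False.
  then (NOT x2 OR x3 OR NOT x4) forces x4 = False.
All clauses satisfied.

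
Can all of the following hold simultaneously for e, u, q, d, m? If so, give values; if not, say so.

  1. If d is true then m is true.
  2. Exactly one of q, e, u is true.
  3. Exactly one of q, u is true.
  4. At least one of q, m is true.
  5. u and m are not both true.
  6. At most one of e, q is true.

e = False, u = False, q = True, d = False, m = True

  (1) d=F ⇒ m: vacuous ✓
  (2) {q, e, u}: 1 true — exactly one ✓
  (3) {q, u}: 1 true — exactly one ✓
  (4) {q, m}: 2 true — at least one ✓
  (5) u=F, m=T — not both ✓
  (6) {e, q}: 1 true — at most one ✓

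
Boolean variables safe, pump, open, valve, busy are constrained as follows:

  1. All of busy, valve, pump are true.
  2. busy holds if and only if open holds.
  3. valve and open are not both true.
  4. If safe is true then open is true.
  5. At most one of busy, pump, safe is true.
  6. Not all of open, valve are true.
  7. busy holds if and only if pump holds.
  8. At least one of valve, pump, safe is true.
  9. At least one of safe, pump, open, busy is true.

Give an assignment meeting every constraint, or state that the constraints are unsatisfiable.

Case pump = True:
  (1) forces busy = True.
  Constraint (5) is violated (busy=T, pump=T) — contradiction.
Case pump = False:
  Constraint (1) is violated (pump=F) — contradiction.
Both cases fail — unsatisfiable.

The formula is unsatisfiable.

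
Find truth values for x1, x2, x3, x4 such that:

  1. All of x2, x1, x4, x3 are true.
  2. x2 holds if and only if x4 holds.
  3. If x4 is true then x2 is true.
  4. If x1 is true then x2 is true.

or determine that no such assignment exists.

x1 = True, x2 = True, x3 = True, x4 = True

  (1) {x2, x1, x4, x3}: all 4 true ✓
  (2) x2=T, x4=T — same ✓
  (3) x4=T ⇒ x2: T ✓
  (4) x1=T ⇒ x2: T ✓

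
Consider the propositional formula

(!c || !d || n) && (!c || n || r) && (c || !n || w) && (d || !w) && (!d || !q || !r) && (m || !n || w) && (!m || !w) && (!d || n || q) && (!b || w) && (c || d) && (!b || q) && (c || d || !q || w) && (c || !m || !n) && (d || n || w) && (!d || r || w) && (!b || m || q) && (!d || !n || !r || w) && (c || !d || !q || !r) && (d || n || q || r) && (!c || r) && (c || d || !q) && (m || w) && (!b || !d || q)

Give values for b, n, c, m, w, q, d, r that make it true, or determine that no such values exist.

Set b = False.
Set n = True.
Set c = False.
  then (c || !n || w) forces w = True.
  then (d || !w) forces d = True.
  then (!m || !w) forces m = False.
Set q = False.
Set r = True.
All clauses satisfied.

b: False; n: True; c: False; m: False; w: True; q: False; d: True; r: True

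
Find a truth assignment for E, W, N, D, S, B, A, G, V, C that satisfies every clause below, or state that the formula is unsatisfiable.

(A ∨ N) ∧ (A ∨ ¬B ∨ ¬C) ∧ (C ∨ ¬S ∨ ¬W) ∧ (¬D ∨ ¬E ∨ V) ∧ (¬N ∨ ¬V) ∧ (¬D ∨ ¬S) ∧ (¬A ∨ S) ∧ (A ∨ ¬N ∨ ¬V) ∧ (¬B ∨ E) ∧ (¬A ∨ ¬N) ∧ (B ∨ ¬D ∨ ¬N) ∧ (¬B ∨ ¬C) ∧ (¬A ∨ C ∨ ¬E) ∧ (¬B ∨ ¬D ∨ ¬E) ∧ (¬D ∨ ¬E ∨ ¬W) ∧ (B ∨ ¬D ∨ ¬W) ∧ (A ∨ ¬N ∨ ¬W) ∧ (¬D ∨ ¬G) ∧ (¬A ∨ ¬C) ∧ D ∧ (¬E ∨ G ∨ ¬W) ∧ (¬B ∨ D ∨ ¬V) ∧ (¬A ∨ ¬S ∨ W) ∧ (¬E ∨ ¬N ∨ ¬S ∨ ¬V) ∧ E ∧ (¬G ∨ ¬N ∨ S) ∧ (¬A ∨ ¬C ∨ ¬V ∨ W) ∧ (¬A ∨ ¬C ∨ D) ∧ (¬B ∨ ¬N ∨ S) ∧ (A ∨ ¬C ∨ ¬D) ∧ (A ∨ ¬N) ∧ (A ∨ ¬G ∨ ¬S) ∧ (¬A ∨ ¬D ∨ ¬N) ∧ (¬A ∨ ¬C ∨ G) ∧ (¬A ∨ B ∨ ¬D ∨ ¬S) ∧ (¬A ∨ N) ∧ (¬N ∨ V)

Case N = True:
  (¬N ∨ ¬V) forces V = False.
  Clause (¬N ∨ V) is falsified — contradiction.
Case N = False:
  (A ∨ N) forces A = True.
  Clause (¬A ∨ N) is falsified — contradiction.
Both cases fail, so the formula is unsatisfiable.

The formula is unsatisfiable.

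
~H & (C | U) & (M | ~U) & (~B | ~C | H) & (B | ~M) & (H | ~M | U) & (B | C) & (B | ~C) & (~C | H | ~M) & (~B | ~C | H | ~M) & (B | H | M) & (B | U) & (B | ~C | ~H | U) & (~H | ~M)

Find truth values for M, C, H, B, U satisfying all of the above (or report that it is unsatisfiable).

Unit clause (~H) forces H = False.
Set M = True.
  then (B | ~M) forces B = True.
  then (H | ~M | U) forces U = True.
  then (~C | H | ~M) forces C = False.
All clauses satisfied.

M: True, C: False, H: False, B: True, U: True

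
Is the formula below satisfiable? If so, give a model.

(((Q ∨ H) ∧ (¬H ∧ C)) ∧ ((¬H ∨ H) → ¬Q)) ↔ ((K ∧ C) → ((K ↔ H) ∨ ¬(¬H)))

H = False, Q = False, K = True, C = True

  (((Q ∨ H) ∧ (¬H ∧ C)) ∧ ((¬H ∨ H) → ¬Q)) ↔ ((K ∧ C) → ((K ↔ H) ∨ ¬(¬H))) = True
    ((Q ∨ H) ∧ (¬H ∧ C)) ∧ ((¬H ∨ H) → ¬Q) = False
      (Q ∨ H) ∧ (¬H ∧ C) = False
        Q ∨ H = False
        ¬H ∧ C = True
          ¬H = True
      (¬H ∨ H) → ¬Q = True
        ¬H ∨ H = True
          ¬H = True
        ¬Q = True
    (K ∧ C) → ((K ↔ H) ∨ ¬(¬H)) = False
      K ∧ C = True
      (K ↔ H) ∨ ¬(¬H) = False
        K ↔ H = False
        ¬(¬H) = False
          ¬H = True
The formula evaluates to True.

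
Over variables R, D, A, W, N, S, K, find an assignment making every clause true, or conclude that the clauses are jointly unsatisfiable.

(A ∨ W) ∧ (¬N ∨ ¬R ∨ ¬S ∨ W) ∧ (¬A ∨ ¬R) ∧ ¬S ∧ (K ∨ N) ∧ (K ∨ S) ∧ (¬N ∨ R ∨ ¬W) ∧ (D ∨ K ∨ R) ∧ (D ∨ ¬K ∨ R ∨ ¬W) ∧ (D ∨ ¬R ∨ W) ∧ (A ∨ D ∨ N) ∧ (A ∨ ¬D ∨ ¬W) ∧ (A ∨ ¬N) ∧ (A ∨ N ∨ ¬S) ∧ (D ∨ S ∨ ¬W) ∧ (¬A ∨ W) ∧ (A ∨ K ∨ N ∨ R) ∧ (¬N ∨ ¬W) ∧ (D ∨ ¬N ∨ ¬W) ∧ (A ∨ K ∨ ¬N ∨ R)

R=F; D=T; A=T; W=T; N=F; S=F; K=T

Unit clause (¬S) forces S = False.
In (K ∨ S) only K is left, so K = True.
Try R = True:
  (¬A ∨ ¬R) forces A = False.
  (A ∨ W) forces W = True.
  (A ∨ ¬D ∨ ¬W) forces D = False.
  clause (D ∨ S ∨ ¬W) is falsified — backtrack.
So R = False.
Set D = True.
Set A = True.
  then (¬A ∨ W) forces W = True.
  then (¬N ∨ ¬W) forces N = False.
All clauses satisfied.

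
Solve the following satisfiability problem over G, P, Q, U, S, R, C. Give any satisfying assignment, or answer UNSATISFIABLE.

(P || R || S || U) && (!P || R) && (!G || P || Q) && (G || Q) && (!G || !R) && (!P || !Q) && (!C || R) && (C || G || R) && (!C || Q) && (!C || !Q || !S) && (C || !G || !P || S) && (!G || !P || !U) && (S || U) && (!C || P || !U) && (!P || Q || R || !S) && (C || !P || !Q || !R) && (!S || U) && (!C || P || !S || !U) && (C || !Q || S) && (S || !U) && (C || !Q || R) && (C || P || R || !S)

Try G = True:
  (!G || !R) forces R = False.
  (!P || R) forces P = False.
  (!G || P || Q) forces Q = True.
  (!C || R) forces C = False.
  clause (C || !Q || R) is falsified — backtrack.
So G = False.
  then (G || Q) forces Q = True.
  then (!P || !Q) forces P = False.
Set U = True.
  then (!C || P || !U) forces C = False.
  then (C || !Q || S) forces S = True.
  then (C || !Q || R) forces R = True.
All clauses satisfied.

G = False, P = False, Q = True, U = True, S = True, R = True, C = False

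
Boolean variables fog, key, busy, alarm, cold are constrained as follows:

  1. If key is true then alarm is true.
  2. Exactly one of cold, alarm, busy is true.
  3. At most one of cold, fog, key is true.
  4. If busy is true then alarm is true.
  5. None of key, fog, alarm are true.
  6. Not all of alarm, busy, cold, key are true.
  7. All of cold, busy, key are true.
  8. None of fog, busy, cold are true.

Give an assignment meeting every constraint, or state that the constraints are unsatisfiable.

The formula is unsatisfiable.

Case key = True:
  Constraint (5) is violated (key=T) — contradiction.
Case key = False:
  Constraint (7) is violated (key=F) — contradiction.
Both cases fail — unsatisfiable.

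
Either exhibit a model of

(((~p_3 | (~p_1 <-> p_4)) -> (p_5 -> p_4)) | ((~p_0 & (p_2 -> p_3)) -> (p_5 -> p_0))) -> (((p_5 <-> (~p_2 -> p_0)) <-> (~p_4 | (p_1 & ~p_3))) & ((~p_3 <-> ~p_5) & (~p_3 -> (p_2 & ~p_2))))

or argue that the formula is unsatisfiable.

p_0 = False; p_1 = False; p_2 = True; p_3 = True; p_4 = False; p_5 = True

  (((~p_3 | (~p_1 <-> p_4)) -> (p_5 -> p_4)) | ((~p_0 & (p_2 -> p_3)) -> (p_5 -> p_0))) -> (((p_5 <-> (~p_2 -> p_0)) <-> (~p_4 | (p_1 & ~p_3))) & ((~p_3 <-> ~p_5) & (~p_3 -> (p_2 & ~p_2)))) = True
    ((~p_3 | (~p_1 <-> p_4)) -> (p_5 -> p_4)) | ((~p_0 & (p_2 -> p_3)) -> (p_5 -> p_0)) = True
      (~p_3 | (~p_1 <-> p_4)) -> (p_5 -> p_4) = True
        ~p_3 | (~p_1 <-> p_4) = False
          ~p_3 = False
          ~p_1 <-> p_4 = False
            ~p_1 = True
        p_5 -> p_4 = False
      (~p_0 & (p_2 -> p_3)) -> (p_5 -> p_0) = False
        ~p_0 & (p_2 -> p_3) = True
          ~p_0 = True
          p_2 -> p_3 = True
        p_5 -> p_0 = False
    ((p_5 <-> (~p_2 -> p_0)) <-> (~p_4 | (p_1 & ~p_3))) & ((~p_3 <-> ~p_5) & (~p_3 -> (p_2 & ~p_2))) = True
      (p_5 <-> (~p_2 -> p_0)) <-> (~p_4 | (p_1 & ~p_3)) = True
        p_5 <-> (~p_2 -> p_0) = True
          ~p_2 -> p_0 = True
            ~p_2 = False
        ~p_4 | (p_1 & ~p_3) = True
          ~p_4 = True
          p_1 & ~p_3 = False
            ~p_3 = False
      (~p_3 <-> ~p_5) & (~p_3 -> (p_2 & ~p_2)) = True
        ~p_3 <-> ~p_5 = True
          ~p_3 = False
          ~p_5 = False
        ~p_3 -> (p_2 & ~p_2) = True
          ~p_3 = False
          p_2 & ~p_2 = False
            ~p_2 = False
The formula evaluates to True.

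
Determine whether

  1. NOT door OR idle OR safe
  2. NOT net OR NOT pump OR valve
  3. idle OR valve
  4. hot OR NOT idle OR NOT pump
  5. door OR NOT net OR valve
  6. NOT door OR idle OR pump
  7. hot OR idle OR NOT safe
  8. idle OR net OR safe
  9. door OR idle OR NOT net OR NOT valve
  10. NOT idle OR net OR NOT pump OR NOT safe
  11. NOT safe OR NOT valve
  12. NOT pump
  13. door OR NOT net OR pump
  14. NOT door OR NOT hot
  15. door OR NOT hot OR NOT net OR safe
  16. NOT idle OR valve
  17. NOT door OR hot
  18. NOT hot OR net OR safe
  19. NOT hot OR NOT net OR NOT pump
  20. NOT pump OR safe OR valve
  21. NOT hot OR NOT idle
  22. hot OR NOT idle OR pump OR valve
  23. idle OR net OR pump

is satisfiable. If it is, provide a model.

idle: True, net: False, door: False, valve: True, hot: False, pump: False, safe: False

Unit clause (NOT pump) forces pump = False.
Try idle = False:
  (idle OR valve) forces valve = True.
  (NOT door OR idle OR pump) forces door = False.
  (door OR idle OR NOT net OR NOT valve) forces net = False.
  clause (idle OR net OR pump) is falsified — backtrack.
So idle = True.
  then (NOT idle OR valve) forces valve = True.
  then (NOT hot OR NOT idle) forces hot = False.
  then (NOT safe OR NOT valve) forces safe = False.
  then (NOT door OR hot) forces door = False.
  then (door OR NOT net OR pump) forces net = False.
All clauses satisfied.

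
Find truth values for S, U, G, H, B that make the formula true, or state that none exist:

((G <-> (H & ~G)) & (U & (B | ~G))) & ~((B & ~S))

S = True, U = True, G = False, H = False, B = False

  (G <-> (H & ~G)) & (U & (B | ~G)) = True
    G <-> (H & ~G) = True
      H & ~G = False
        ~G = True
    U & (B | ~G) = True
      B | ~G = True
        ~G = True
  ~((B & ~S)) = True
    B & ~S = False
      ~S = False
Both conjuncts True, so the formula holds.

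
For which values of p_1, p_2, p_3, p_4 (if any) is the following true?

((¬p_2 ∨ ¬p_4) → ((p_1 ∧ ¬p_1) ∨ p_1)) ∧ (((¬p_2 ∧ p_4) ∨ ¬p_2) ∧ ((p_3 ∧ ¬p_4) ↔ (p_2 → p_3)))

p_1=T, p_2=F, p_3=T, p_4=F

  (¬p_2 ∨ ¬p_4) → ((p_1 ∧ ¬p_1) ∨ p_1) = True
    ¬p_2 ∨ ¬p_4 = True
      ¬p_2 = True
      ¬p_4 = True
    (p_1 ∧ ¬p_1) ∨ p_1 = True
      p_1 ∧ ¬p_1 = False
        ¬p_1 = False
  ((¬p_2 ∧ p_4) ∨ ¬p_2) ∧ ((p_3 ∧ ¬p_4) ↔ (p_2 → p_3)) = True
    (¬p_2 ∧ p_4) ∨ ¬p_2 = True
      ¬p_2 ∧ p_4 = False
        ¬p_2 = True
      ¬p_2 = True
    (p_3 ∧ ¬p_4) ↔ (p_2 → p_3) = True
      p_3 ∧ ¬p_4 = True
        ¬p_4 = True
      p_2 → p_3 = True
Both conjuncts True, so the formula holds.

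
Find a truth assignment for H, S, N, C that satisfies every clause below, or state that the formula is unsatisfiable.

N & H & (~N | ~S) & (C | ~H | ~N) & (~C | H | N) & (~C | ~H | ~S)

H = True; S = False; N = True; C = True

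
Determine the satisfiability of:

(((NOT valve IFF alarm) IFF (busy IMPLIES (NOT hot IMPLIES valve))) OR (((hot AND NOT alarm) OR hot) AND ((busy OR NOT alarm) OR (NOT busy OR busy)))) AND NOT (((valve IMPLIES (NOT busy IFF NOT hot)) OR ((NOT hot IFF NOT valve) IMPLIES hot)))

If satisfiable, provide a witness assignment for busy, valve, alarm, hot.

Unsatisfiable

The conjunct NOT (((valve IMPLIES (NOT busy IFF NOT hot)) OR ((NOT hot IFF NOT valve) IMPLIES hot))) is unsatisfiable on its own:
  busy=F, valve=F, hot=F: evaluates to False.
  busy=F, valve=F, hot=T: evaluates to False.
  busy=F, valve=T, hot=F: evaluates to False.
  busy=F, valve=T, hot=T: evaluates to False.
  busy=T, valve=F, hot=F: evaluates to False.
  busy=T, valve=F, hot=T: evaluates to False.
  busy=T, valve=T, hot=F: evaluates to False.
  busy=T, valve=T, hot=T: evaluates to False.
So the whole conjunction is unsatisfiable.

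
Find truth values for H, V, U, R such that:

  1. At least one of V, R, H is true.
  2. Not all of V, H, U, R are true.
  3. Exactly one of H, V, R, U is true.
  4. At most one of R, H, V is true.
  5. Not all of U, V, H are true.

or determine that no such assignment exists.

H = False, V = True, U = False, R = False

  (1) {V, R, H}: 1 true — at least one ✓
  (2) {V, H, U, R}: 1/4 true — not all ✓
  (3) {H, V, R, U}: 1 true — exactly one ✓
  (4) {R, H, V}: 1 true — at most one ✓
  (5) {U, V, H}: 1/3 true — not all ✓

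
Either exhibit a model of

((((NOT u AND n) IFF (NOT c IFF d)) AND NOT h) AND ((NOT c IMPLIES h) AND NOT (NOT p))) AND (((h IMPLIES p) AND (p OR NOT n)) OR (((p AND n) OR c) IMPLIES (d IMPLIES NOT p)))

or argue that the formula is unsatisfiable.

d: False, h: False, n: True, c: True, u: False, p: True

  (((NOT u AND n) IFF (NOT c IFF d)) AND NOT h) AND ((NOT c IMPLIES h) AND NOT (NOT p)) = True
    ((NOT u AND n) IFF (NOT c IFF d)) AND NOT h = True
      (NOT u AND n) IFF (NOT c IFF d) = True
        NOT u AND n = True
          NOT u = True
        NOT c IFF d = True
          NOT c = False
      NOT h = True
    (NOT c IMPLIES h) AND NOT (NOT p) = True
      NOT c IMPLIES h = True
        NOT c = False
      NOT (NOT p) = True
        NOT p = False
  ((h IMPLIES p) AND (p OR NOT n)) OR (((p AND n) OR c) IMPLIES (d IMPLIES NOT p)) = True
    (h IMPLIES p) AND (p OR NOT n) = True
      h IMPLIES p = True
      p OR NOT n = True
        NOT n = False
    ((p AND n) OR c) IMPLIES (d IMPLIES NOT p) = True
      (p AND n) OR c = True
        p AND n = True
      d IMPLIES NOT p = True
        NOT p = False
Both conjuncts True, so the formula holds.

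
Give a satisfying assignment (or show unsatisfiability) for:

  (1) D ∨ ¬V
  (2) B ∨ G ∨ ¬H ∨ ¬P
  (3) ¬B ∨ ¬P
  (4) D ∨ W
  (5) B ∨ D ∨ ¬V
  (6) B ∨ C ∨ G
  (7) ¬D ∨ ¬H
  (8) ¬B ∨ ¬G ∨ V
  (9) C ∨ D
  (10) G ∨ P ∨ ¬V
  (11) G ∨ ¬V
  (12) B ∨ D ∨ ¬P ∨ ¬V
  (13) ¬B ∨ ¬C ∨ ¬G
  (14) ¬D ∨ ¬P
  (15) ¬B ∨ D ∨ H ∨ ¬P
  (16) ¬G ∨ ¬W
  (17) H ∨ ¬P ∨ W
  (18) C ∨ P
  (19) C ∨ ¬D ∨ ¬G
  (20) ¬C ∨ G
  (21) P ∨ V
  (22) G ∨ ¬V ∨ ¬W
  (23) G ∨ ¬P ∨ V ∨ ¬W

Try G = False:
  (G ∨ ¬V) forces V = False.
  (¬C ∨ G) forces C = False.
  (B ∨ C ∨ G) forces B = True.
  (¬B ∨ ¬P) forces P = False.
  clause (C ∨ P) is falsified — backtrack.
So G = True.
  then (¬G ∨ ¬W) forces W = False.
  then (D ∨ W) forces D = True.
  then (¬D ∨ ¬H) forces H = False.
  then (¬D ∨ ¬P) forces P = False.
  then (C ∨ P) forces C = True.
  then (P ∨ V) forces V = True.
  then (¬B ∨ ¬C ∨ ¬G) forces B = False.
All clauses satisfied.

G = True; P = False; H = False; V = True; B = False; C = True; W = False; D = True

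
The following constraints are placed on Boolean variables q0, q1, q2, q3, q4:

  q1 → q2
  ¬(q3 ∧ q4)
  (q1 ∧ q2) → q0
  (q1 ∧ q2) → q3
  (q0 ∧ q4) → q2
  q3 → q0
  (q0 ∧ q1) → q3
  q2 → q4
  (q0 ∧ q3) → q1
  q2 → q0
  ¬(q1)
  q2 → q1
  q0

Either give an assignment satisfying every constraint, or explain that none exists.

Unit clause (q0) forces q0 = True.
Unit clause (¬q1) forces q1 = False.
In (¬q0 ∨ q1 ∨ ¬q3) only ¬q3 is left, so q3 = False.
In (q1 ∨ ¬q2) only ¬q2 is left, so q2 = False.
In (¬q0 ∨ q2 ∨ ¬q4) only ¬q4 is left, so q4 = False.
All clauses satisfied.

q0 = True; q1 = False; q2 = False; q3 = False; q4 = False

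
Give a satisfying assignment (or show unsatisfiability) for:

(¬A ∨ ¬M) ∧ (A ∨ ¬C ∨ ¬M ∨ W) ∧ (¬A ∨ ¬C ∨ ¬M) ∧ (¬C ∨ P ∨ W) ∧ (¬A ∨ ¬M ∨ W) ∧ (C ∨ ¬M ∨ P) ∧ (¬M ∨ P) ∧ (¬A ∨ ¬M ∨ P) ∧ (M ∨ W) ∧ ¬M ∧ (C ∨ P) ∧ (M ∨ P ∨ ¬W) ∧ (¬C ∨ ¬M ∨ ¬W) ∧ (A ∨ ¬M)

A = False, W = True, P = True, C = True, M = False

Unit clause (¬M) forces M = False.
In (M ∨ W) only W is left, so W = True.
In (M ∨ P ∨ ¬W) only P is left, so P = True.
Set A = False.
Set C = True.
All clauses satisfied.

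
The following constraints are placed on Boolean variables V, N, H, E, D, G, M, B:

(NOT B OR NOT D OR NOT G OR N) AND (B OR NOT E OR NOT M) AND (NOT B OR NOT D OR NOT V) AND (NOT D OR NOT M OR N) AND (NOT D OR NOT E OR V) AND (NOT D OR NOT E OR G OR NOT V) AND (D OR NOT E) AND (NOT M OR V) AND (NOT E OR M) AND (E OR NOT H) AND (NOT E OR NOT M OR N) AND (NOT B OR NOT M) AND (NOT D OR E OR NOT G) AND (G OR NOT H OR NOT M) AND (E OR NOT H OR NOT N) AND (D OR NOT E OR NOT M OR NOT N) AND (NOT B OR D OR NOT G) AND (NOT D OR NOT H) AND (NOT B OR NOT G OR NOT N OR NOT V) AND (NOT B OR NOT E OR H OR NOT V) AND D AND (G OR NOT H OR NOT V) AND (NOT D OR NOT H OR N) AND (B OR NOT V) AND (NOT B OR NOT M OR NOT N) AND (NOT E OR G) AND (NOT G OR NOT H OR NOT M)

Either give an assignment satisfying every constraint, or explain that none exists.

V=F, N=T, H=F, E=F, D=T, G=F, M=F, B=F

Unit clause (D) forces D = True.
In (NOT D OR NOT H) only NOT H is left, so H = False.
Set V = False.
  then (NOT D OR NOT E OR V) forces E = False.
  then (NOT M OR V) forces M = False.
  then (NOT D OR E OR NOT G) forces G = False.
Set N = True.
Set B = False.
All clauses satisfied.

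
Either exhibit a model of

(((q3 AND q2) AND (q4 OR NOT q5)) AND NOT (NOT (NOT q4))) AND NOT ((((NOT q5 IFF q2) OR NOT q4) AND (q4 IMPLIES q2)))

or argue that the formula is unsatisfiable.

Case q4 = True: the conjunct NOT (NOT (NOT q4)) becomes NOT (NOT False) = False.
Case q4 = False: the conjunct NOT ((((NOT q5 IFF q2) OR NOT q4) AND (q4 IMPLIES q2))) becomes NOT ((True AND True)) = False.
Both cases fail — unsatisfiable.

Unsatisfiable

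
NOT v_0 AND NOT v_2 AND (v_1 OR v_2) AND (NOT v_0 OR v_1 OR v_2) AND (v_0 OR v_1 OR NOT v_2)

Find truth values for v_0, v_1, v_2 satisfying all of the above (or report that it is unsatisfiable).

Unit clause (NOT v_0) forces v_0 = False.
Unit clause (NOT v_2) forces v_2 = False.
In (v_1 OR v_2) only v_1 is left, so v_1 = True.
Check each clause:
  (NOT v_0): NOT v_0 holds.
  (NOT v_2): NOT v_2 holds.
  (v_1 OR v_2): v_1 holds.
  (NOT v_0 OR v_1 OR v_2): NOT v_0 holds.
  (v_0 OR v_1 OR NOT v_2): v_1 holds.
All clauses satisfied.

v_0=F, v_1=T, v_2=F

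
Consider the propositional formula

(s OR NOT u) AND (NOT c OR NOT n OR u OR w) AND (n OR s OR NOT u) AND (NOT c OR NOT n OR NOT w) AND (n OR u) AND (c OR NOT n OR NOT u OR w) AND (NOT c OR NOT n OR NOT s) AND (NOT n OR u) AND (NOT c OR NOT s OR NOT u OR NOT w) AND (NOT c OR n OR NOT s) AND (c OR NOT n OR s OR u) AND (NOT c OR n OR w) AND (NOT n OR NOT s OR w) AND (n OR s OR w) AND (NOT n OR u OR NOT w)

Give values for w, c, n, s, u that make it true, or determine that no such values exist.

w = True, c = False, n = True, s = True, u = True

Set w = True.
Try c = True:
  (NOT c OR NOT n OR NOT w) forces n = False.
  (n OR u) forces u = True.
  (s OR NOT u) forces s = True.
  clause (NOT c OR NOT s OR NOT u OR NOT w) is falsified — backtrack.
So c = False.
Set n = True.
  then (NOT n OR u) forces u = True.
  then (s OR NOT u) forces s = True.
All clauses satisfied.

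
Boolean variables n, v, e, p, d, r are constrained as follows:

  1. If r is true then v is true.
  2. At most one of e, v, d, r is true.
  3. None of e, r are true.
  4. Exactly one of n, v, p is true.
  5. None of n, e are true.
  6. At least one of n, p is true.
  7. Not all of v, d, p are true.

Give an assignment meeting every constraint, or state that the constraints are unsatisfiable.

n = False, v = False, e = False, p = True, d = True, r = False

  (1) r=F ⇒ v: vacuous ✓
  (2) {e, v, d, r}: 1 true — at most one ✓
  (3) {e, r}: 0 true — none ✓
  (4) {n, v, p}: 1 true — exactly one ✓
  (5) {n, e}: 0 true — none ✓
  (6) {n, p}: 1 true — at least one ✓
  (7) {v, d, p}: 2/3 true — not all ✓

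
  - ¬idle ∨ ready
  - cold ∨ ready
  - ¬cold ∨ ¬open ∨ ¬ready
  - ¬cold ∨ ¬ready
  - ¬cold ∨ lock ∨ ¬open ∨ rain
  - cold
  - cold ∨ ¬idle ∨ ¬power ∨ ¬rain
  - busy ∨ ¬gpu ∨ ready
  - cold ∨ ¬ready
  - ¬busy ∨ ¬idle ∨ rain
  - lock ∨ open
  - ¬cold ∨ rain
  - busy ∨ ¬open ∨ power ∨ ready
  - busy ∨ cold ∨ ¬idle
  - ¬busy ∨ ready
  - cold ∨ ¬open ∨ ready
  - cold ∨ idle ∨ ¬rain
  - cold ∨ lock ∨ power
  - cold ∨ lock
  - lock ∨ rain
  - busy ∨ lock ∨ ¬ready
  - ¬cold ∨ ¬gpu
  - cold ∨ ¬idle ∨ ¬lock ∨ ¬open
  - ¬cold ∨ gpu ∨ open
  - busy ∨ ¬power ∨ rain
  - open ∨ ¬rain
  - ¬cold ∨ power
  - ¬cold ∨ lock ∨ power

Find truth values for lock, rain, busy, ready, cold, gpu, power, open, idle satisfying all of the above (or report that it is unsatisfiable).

Unit clause (cold) forces cold = True.
In (¬cold ∨ rain) only rain is left, so rain = True.
In (¬cold ∨ ¬gpu) only ¬gpu is left, so gpu = False.
In (¬cold ∨ gpu ∨ open) only open is left, so open = True.
In (¬cold ∨ power) only power is left, so power = True.
In (¬cold ∨ ¬open ∨ ¬ready) only ¬ready is left, so ready = False.
In (¬busy ∨ ready) only ¬busy is left, so busy = False.
In (¬idle ∨ ready) only ¬idle is left, so idle = False.
Set lock = False.
All clauses satisfied.

lock: False, rain: True, busy: False, ready: False, cold: True, gpu: False, power: True, open: True, idle: False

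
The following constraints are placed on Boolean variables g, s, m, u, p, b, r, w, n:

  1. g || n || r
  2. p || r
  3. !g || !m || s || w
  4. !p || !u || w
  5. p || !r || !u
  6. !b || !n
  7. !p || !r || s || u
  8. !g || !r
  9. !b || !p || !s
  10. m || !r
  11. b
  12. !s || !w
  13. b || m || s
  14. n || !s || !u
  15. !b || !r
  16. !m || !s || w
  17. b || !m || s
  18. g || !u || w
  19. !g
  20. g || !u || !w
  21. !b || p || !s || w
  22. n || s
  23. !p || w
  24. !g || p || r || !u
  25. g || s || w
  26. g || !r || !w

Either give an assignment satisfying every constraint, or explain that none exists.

No satisfying assignment exists.

Case g = True:
  Clause (!g) is falsified — contradiction.
Case g = False:
  (b) forces b = True.
  (!b || !n) forces n = False.
  (g || n || r) forces r = True.
  Clause (!b || !r) is falsified — contradiction.
Both cases fail, so the formula is unsatisfiable.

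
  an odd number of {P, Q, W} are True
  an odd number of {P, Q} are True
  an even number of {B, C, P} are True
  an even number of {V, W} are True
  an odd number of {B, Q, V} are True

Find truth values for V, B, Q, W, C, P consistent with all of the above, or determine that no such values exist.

V = False, B = False, Q = True, W = False, C = False, P = False

{P, Q, W}: 1 true → odd ✓
{P, Q}: 1 true → odd ✓
{B, C, P}: 0 true → even ✓
{V, W}: 0 true → even ✓
{B, Q, V}: 1 true → odd ✓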